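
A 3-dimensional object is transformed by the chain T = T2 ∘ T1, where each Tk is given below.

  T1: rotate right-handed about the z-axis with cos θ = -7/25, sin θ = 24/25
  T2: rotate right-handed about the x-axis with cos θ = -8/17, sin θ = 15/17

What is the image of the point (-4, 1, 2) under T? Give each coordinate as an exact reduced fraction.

T1 rotate right-handed about the z-axis with cos θ = -7/25, sin θ = 24/25: (-4, 1, 2) → (4/25, -103/25, 2)
T2 rotate right-handed about the x-axis with cos θ = -8/17, sin θ = 15/17: (4/25, -103/25, 2) → (4/25, 74/425, -389/85)

T(p) = (4/25, 74/425, -389/85)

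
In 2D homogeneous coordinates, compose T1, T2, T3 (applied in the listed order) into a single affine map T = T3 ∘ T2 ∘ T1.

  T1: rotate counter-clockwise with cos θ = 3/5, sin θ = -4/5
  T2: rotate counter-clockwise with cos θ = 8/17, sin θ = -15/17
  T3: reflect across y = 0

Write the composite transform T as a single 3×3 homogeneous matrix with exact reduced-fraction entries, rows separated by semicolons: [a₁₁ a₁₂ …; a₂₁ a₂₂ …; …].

T = [-36/85 77/85 0; 77/85 36/85 0; 0 0 1]

T1 = [3/5 4/5 0; -4/5 3/5 0; 0 0 1]
T2·T1 = [-36/85 77/85 0; -77/85 -36/85 0; 0 0 1]
T3·…·T1 = [-36/85 77/85 0; 77/85 36/85 0; 0 0 1]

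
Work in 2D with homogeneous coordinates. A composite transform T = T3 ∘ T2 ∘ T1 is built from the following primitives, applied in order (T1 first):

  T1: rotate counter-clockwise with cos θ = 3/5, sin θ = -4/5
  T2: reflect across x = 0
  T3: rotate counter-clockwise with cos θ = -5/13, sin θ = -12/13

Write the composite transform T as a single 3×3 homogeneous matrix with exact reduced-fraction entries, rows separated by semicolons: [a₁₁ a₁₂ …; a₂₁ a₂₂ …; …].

T = [-33/65 56/65 0; 56/65 33/65 0; 0 0 1]

T1 = [3/5 4/5 0; -4/5 3/5 0; 0 0 1]
T2·T1 = [-3/5 -4/5 0; -4/5 3/5 0; 0 0 1]
T3·…·T1 = [-33/65 56/65 0; 56/65 33/65 0; 0 0 1]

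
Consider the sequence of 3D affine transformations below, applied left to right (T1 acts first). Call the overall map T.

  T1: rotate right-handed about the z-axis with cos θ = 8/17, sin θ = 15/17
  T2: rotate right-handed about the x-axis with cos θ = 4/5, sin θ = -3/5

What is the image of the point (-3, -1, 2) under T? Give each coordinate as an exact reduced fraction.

T1 rotate right-handed about the z-axis with cos θ = 8/17, sin θ = 15/17: (-3, -1, 2) → (-9/17, -53/17, 2)
T2 rotate right-handed about the x-axis with cos θ = 4/5, sin θ = -3/5: (-9/17, -53/17, 2) → (-9/17, -22/17, 59/17)

T(p) = (-9/17, -22/17, 59/17)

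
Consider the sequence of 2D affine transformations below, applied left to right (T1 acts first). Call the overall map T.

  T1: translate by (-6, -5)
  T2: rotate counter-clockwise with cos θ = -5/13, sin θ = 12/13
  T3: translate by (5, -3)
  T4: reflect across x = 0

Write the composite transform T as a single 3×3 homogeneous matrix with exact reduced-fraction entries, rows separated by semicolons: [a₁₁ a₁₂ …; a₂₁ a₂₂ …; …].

T = [5/13 12/13 -155/13; 12/13 -5/13 -86/13; 0 0 1]

T1 = [1 0 -6; 0 1 -5; 0 0 1]
T2·T1 = [-5/13 -12/13 90/13; 12/13 -5/13 -47/13; 0 0 1]
T3·…·T1 = [-5/13 -12/13 155/13; 12/13 -5/13 -86/13; 0 0 1]
T4·…·T1 = [5/13 12/13 -155/13; 12/13 -5/13 -86/13; 0 0 1]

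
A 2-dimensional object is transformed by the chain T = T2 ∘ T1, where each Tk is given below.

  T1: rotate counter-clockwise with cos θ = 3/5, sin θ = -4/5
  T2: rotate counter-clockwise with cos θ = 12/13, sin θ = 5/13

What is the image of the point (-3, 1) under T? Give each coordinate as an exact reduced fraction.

T1 rotate counter-clockwise with cos θ = 3/5, sin θ = -4/5: (-3, 1) → (-1, 3)
T2 rotate counter-clockwise with cos θ = 12/13, sin θ = 5/13: (-1, 3) → (-27/13, 31/13)

T(p) = (-27/13, 31/13)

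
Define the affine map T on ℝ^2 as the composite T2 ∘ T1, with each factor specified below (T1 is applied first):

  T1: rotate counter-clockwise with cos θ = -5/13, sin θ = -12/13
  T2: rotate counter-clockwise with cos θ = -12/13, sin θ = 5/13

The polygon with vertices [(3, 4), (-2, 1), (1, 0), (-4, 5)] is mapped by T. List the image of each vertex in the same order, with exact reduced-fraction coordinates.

image vertices: (-116/169, 837/169), (-359/169, -118/169), (120/169, 119/169), (-1075/169, 124/169)

T1 rotate counter-clockwise with cos θ = -5/13, sin θ = -12/13: (3, 4) → (33/13, -56/13); (-2, 1) → (22/13, 19/13); (1, 0) → (-5/13, -12/13); (-4, 5) → (80/13, 23/13)
T2 rotate counter-clockwise with cos θ = -12/13, sin θ = 5/13: (33/13, -56/13) → (-116/169, 837/169); (22/13, 19/13) → (-359/169, -118/169); (-5/13, -12/13) → (120/169, 119/169); (80/13, 23/13) → (-1075/169, 124/169)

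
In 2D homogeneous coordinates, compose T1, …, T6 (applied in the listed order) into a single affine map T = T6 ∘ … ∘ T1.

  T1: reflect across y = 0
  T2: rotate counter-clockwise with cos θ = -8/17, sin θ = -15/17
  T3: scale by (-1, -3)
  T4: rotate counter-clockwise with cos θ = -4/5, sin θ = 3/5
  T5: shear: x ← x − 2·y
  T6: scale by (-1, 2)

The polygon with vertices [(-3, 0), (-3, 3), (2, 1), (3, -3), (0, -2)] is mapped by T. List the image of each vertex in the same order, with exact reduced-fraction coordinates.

image vertices: (87/17, 936/85), (249/17, 1782/85), (-4/17, -342/85), (-249/17, -1782/85), (-108/17, -564/85)

T1 reflect across y = 0: (-3, 0) → (-3, 0); (-3, 3) → (-3, -3); (2, 1) → (2, -1); (3, -3) → (3, 3); (0, -2) → (0, 2)
T2 rotate counter-clockwise with cos θ = -8/17, sin θ = -15/17: (-3, 0) → (24/17, 45/17); (-3, -3) → (-21/17, 69/17); (2, -1) → (-31/17, -22/17); (3, 3) → (21/17, -69/17); (0, 2) → (30/17, -16/17)
T3 scale by (-1, -3): (24/17, 45/17) → (-24/17, -135/17); (-21/17, 69/17) → (21/17, -207/17); (-31/17, -22/17) → (31/17, 66/17); (21/17, -69/17) → (-21/17, 207/17); (30/17, -16/17) → (-30/17, 48/17)
T4 rotate counter-clockwise with cos θ = -4/5, sin θ = 3/5: (-24/17, -135/17) → (501/85, 468/85); (21/17, -207/17) → (537/85, 891/85); (31/17, 66/17) → (-322/85, -171/85); (-21/17, 207/17) → (-537/85, -891/85); (-30/17, 48/17) → (-24/85, -282/85)
T5 shear: x ← x − 2·y: (501/85, 468/85) → (-87/17, 468/85); (537/85, 891/85) → (-249/17, 891/85); (-322/85, -171/85) → (4/17, -171/85); (-537/85, -891/85) → (249/17, -891/85); (-24/85, -282/85) → (108/17, -282/85)
T6 scale by (-1, 2): (-87/17, 468/85) → (87/17, 936/85); (-249/17, 891/85) → (249/17, 1782/85); (4/17, -171/85) → (-4/17, -342/85); (249/17, -891/85) → (-249/17, -1782/85); (108/17, -282/85) → (-108/17, -564/85)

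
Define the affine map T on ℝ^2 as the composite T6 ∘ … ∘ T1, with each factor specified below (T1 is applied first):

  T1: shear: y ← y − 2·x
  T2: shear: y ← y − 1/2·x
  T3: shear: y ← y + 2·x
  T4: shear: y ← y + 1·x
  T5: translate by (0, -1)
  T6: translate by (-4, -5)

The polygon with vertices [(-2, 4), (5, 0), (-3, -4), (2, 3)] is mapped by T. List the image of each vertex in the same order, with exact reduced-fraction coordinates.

image vertices: (-6, -3), (1, -7/2), (-7, -23/2), (-2, -2)

T1 shear: y ← y − 2·x: (-2, 4) → (-2, 8); (5, 0) → (5, -10); (-3, -4) → (-3, 2); (2, 3) → (2, -1)
T2 shear: y ← y − 1/2·x: (-2, 8) → (-2, 9); (5, -10) → (5, -25/2); (-3, 2) → (-3, 7/2); (2, -1) → (2, -2)
T3 shear: y ← y + 2·x: (-2, 9) → (-2, 5); (5, -25/2) → (5, -5/2); (-3, 7/2) → (-3, -5/2); (2, -2) → (2, 2)
T4 shear: y ← y + 1·x: (-2, 5) → (-2, 3); (5, -5/2) → (5, 5/2); (-3, -5/2) → (-3, -11/2); (2, 2) → (2, 4)
T5 translate by (0, -1): (-2, 3) → (-2, 2); (5, 5/2) → (5, 3/2); (-3, -11/2) → (-3, -13/2); (2, 4) → (2, 3)
T6 translate by (-4, -5): (-2, 2) → (-6, -3); (5, 3/2) → (1, -7/2); (-3, -13/2) → (-7, -23/2); (2, 3) → (-2, -2)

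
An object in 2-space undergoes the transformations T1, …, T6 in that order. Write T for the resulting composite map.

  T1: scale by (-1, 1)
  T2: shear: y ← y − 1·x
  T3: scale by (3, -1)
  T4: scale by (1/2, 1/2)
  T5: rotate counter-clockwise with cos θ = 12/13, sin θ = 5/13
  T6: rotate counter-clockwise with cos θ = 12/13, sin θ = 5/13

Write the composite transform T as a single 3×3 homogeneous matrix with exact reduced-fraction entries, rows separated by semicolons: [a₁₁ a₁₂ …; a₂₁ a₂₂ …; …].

T1 = [-1 0 0; 0 1 0; 0 0 1]
T2·T1 = [-1 0 0; 1 1 0; 0 0 1]
T3·…·T1 = [-3 0 0; -1 -1 0; 0 0 1]
T4·…·T1 = [-3/2 0 0; -1/2 -1/2 0; 0 0 1]
T5·…·T1 = [-31/26 5/26 0; -27/26 -6/13 0; 0 0 1]
T6·…·T1 = [-237/338 60/169 0; -479/338 -119/338 0; 0 0 1]

T = [-237/338 60/169 0; -479/338 -119/338 0; 0 0 1]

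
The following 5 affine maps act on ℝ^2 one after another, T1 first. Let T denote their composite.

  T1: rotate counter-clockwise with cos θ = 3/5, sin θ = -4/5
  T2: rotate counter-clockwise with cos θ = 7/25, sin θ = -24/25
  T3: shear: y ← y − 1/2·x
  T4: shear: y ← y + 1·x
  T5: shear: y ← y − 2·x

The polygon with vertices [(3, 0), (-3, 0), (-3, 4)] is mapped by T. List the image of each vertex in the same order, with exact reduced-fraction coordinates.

T1 rotate counter-clockwise with cos θ = 3/5, sin θ = -4/5: (3, 0) → (9/5, -12/5); (-3, 0) → (-9/5, 12/5); (-3, 4) → (7/5, 24/5)
T2 rotate counter-clockwise with cos θ = 7/25, sin θ = -24/25: (9/5, -12/5) → (-9/5, -12/5); (-9/5, 12/5) → (9/5, 12/5); (7/5, 24/5) → (5, 0)
T3 shear: y ← y − 1/2·x: (-9/5, -12/5) → (-9/5, -3/2); (9/5, 12/5) → (9/5, 3/2); (5, 0) → (5, -5/2)
T4 shear: y ← y + 1·x: (-9/5, -3/2) → (-9/5, -33/10); (9/5, 3/2) → (9/5, 33/10); (5, -5/2) → (5, 5/2)
T5 shear: y ← y − 2·x: (-9/5, -33/10) → (-9/5, 3/10); (9/5, 33/10) → (9/5, -3/10); (5, 5/2) → (5, -15/2)

image vertices: (-9/5, 3/10), (9/5, -3/10), (5, -15/2)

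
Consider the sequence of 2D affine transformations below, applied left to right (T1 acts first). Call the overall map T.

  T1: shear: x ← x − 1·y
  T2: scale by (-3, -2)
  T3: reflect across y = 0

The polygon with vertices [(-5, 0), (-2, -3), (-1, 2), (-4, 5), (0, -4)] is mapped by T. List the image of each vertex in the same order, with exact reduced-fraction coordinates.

image vertices: (15, 0), (-3, -6), (9, 4), (27, 10), (-12, -8)

T1 shear: x ← x − 1·y: (-5, 0) → (-5, 0); (-2, -3) → (1, -3); (-1, 2) → (-3, 2); (-4, 5) → (-9, 5); (0, -4) → (4, -4)
T2 scale by (-3, -2): (-5, 0) → (15, 0); (1, -3) → (-3, 6); (-3, 2) → (9, -4); (-9, 5) → (27, -10); (4, -4) → (-12, 8)
T3 reflect across y = 0: (15, 0) → (15, 0); (-3, 6) → (-3, -6); (9, -4) → (9, 4); (27, -10) → (27, 10); (-12, 8) → (-12, -8)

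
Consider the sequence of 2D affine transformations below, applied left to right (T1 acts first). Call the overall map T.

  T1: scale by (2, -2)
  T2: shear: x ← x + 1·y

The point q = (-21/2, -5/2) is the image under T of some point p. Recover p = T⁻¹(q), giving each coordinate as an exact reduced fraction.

T1 = [2 0 0; 0 -2 0; 0 0 1]
T2·T1 = [2 -2 0; 0 -2 0; 0 0 1]
det M = -4; M⁻¹ = [1/2 -1/2 0; 0 -1/2 0; 0 0 1]
M⁻¹ · (-21/2, -5/2)ᵀ = (-4, 5/4)ᵀ

p = (-4, 5/4)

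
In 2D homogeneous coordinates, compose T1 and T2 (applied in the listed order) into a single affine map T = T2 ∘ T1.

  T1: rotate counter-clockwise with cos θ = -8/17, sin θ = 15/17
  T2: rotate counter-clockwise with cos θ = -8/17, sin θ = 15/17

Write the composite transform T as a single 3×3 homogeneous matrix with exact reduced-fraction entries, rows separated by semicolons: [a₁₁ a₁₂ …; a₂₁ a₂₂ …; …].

T1 = [-8/17 -15/17 0; 15/17 -8/17 0; 0 0 1]
T2·T1 = [-161/289 240/289 0; -240/289 -161/289 0; 0 0 1]

T = [-161/289 240/289 0; -240/289 -161/289 0; 0 0 1]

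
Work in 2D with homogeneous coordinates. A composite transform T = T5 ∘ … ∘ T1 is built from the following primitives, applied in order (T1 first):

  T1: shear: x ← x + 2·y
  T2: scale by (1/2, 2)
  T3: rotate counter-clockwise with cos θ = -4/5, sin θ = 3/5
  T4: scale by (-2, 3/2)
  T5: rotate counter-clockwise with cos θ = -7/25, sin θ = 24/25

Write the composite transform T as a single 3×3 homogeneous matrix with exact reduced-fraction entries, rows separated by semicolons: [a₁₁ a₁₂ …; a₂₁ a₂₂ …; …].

T1 = [1 2 0; 0 1 0; 0 0 1]
T2·T1 = [1/2 1 0; 0 2 0; 0 0 1]
T3·…·T1 = [-2/5 -2 0; 3/10 -1 0; 0 0 1]
T4·…·T1 = [4/5 4 0; 9/20 -3/2 0; 0 0 1]
T5·…·T1 = [-82/125 8/25 0; 321/500 213/50 0; 0 0 1]

T = [-82/125 8/25 0; 321/500 213/50 0; 0 0 1]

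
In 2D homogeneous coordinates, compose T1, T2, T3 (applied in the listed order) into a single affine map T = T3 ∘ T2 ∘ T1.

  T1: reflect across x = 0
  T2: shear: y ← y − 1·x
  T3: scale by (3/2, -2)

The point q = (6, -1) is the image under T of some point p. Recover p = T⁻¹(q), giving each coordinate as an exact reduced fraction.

T1 = [-1 0 0; 0 1 0; 0 0 1]
T2·T1 = [-1 0 0; 1 1 0; 0 0 1]
T3·…·T1 = [-3/2 0 0; -2 -2 0; 0 0 1]
det M = 3; M⁻¹ = [-2/3 0 0; 2/3 -1/2 0; 0 0 1]
M⁻¹ · (6, -1)ᵀ = (-4, 9/2)ᵀ

p = (-4, 9/2)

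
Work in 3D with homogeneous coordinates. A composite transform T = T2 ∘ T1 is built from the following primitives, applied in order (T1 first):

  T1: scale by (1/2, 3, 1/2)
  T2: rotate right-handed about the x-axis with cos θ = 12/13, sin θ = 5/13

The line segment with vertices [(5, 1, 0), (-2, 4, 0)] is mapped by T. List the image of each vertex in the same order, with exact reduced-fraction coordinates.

image vertices: (5/2, 36/13, 15/13), (-1, 144/13, 60/13)

T1 scale by (1/2, 3, 1/2): (5, 1, 0) → (5/2, 3, 0); (-2, 4, 0) → (-1, 12, 0)
T2 rotate right-handed about the x-axis with cos θ = 12/13, sin θ = 5/13: (5/2, 3, 0) → (5/2, 36/13, 15/13); (-1, 12, 0) → (-1, 144/13, 60/13)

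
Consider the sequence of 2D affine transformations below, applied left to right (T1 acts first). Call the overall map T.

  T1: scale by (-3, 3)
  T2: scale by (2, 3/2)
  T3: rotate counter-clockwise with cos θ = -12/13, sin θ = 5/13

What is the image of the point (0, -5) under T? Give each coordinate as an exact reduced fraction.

T(p) = (225/26, 270/13)

T1 scale by (-3, 3): (0, -5) → (0, -15)
T2 scale by (2, 3/2): (0, -15) → (0, -45/2)
T3 rotate counter-clockwise with cos θ = -12/13, sin θ = 5/13: (0, -45/2) → (225/26, 270/13)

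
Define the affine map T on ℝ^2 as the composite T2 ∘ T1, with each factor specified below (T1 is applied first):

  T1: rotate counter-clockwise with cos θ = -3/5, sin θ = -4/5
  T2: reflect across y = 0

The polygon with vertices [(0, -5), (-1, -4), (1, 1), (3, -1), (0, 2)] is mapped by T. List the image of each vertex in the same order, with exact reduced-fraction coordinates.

image vertices: (-4, -3), (-13/5, -16/5), (1/5, 7/5), (-13/5, 9/5), (8/5, 6/5)

T1 rotate counter-clockwise with cos θ = -3/5, sin θ = -4/5: (0, -5) → (-4, 3); (-1, -4) → (-13/5, 16/5); (1, 1) → (1/5, -7/5); (3, -1) → (-13/5, -9/5); (0, 2) → (8/5, -6/5)
T2 reflect across y = 0: (-4, 3) → (-4, -3); (-13/5, 16/5) → (-13/5, -16/5); (1/5, -7/5) → (1/5, 7/5); (-13/5, -9/5) → (-13/5, 9/5); (8/5, -6/5) → (8/5, 6/5)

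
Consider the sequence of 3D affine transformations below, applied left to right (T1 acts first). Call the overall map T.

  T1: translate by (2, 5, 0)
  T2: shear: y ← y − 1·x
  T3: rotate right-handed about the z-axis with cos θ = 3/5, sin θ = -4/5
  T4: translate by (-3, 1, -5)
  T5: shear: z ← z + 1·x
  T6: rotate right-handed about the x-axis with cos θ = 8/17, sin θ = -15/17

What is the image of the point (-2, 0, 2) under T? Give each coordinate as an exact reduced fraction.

T1 translate by (2, 5, 0): (-2, 0, 2) → (0, 5, 2)
T2 shear: y ← y − 1·x: (0, 5, 2) → (0, 5, 2)
T3 rotate right-handed about the z-axis with cos θ = 3/5, sin θ = -4/5: (0, 5, 2) → (4, 3, 2)
T4 translate by (-3, 1, -5): (4, 3, 2) → (1, 4, -3)
T5 shear: z ← z + 1·x: (1, 4, -3) → (1, 4, -2)
T6 rotate right-handed about the x-axis with cos θ = 8/17, sin θ = -15/17: (1, 4, -2) → (1, 2/17, -76/17)

T(p) = (1, 2/17, -76/17)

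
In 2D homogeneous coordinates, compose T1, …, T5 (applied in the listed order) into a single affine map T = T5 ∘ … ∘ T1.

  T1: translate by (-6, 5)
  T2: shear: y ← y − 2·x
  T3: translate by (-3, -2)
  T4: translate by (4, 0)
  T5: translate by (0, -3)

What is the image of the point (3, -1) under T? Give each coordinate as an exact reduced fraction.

T1 translate by (-6, 5): (3, -1) → (-3, 4)
T2 shear: y ← y − 2·x: (-3, 4) → (-3, 10)
T3 translate by (-3, -2): (-3, 10) → (-6, 8)
T4 translate by (4, 0): (-6, 8) → (-2, 8)
T5 translate by (0, -3): (-2, 8) → (-2, 5)

T(p) = (-2, 5)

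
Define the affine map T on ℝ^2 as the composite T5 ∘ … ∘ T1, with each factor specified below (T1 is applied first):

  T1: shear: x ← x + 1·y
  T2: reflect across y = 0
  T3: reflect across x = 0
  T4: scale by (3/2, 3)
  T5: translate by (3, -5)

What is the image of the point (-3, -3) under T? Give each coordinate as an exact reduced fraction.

T1 shear: x ← x + 1·y: (-3, -3) → (-6, -3)
T2 reflect across y = 0: (-6, -3) → (-6, 3)
T3 reflect across x = 0: (-6, 3) → (6, 3)
T4 scale by (3/2, 3): (6, 3) → (9, 9)
T5 translate by (3, -5): (9, 9) → (12, 4)

T(p) = (12, 4)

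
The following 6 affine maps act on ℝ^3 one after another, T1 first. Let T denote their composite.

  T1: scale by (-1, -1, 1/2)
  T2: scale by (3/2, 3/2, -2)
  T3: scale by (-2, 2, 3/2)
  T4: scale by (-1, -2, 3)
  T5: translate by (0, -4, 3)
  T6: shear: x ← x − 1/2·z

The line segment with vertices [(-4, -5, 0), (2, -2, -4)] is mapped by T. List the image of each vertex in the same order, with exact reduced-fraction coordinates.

image vertices: (21/2, -34, 3), (-33/2, -16, 21)

T1 scale by (-1, -1, 1/2): (-4, -5, 0) → (4, 5, 0); (2, -2, -4) → (-2, 2, -2)
T2 scale by (3/2, 3/2, -2): (4, 5, 0) → (6, 15/2, 0); (-2, 2, -2) → (-3, 3, 4)
T3 scale by (-2, 2, 3/2): (6, 15/2, 0) → (-12, 15, 0); (-3, 3, 4) → (6, 6, 6)
T4 scale by (-1, -2, 3): (-12, 15, 0) → (12, -30, 0); (6, 6, 6) → (-6, -12, 18)
T5 translate by (0, -4, 3): (12, -30, 0) → (12, -34, 3); (-6, -12, 18) → (-6, -16, 21)
T6 shear: x ← x − 1/2·z: (12, -34, 3) → (21/2, -34, 3); (-6, -16, 21) → (-33/2, -16, 21)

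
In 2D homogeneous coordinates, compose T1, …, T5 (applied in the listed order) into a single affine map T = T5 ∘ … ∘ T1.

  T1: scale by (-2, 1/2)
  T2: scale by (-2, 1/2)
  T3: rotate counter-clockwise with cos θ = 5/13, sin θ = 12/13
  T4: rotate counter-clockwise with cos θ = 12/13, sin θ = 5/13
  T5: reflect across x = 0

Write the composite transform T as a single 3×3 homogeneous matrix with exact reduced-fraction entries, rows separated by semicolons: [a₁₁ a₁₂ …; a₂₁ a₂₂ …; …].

T1 = [-2 0 0; 0 1/2 0; 0 0 1]
T2·T1 = [4 0 0; 0 1/4 0; 0 0 1]
T3·…·T1 = [20/13 -3/13 0; 48/13 5/52 0; 0 0 1]
T4·…·T1 = [0 -1/4 0; 4 0 0; 0 0 1]
T5·…·T1 = [0 1/4 0; 4 0 0; 0 0 1]

T = [0 1/4 0; 4 0 0; 0 0 1]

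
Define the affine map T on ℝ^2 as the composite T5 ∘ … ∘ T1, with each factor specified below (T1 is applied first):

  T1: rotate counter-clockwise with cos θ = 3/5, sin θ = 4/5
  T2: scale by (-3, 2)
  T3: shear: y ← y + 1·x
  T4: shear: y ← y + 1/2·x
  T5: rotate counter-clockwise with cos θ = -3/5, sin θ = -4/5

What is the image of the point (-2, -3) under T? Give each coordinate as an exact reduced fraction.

T(p) = (-38/5, 51/5)

T1 rotate counter-clockwise with cos θ = 3/5, sin θ = 4/5: (-2, -3) → (6/5, -17/5)
T2 scale by (-3, 2): (6/5, -17/5) → (-18/5, -34/5)
T3 shear: y ← y + 1·x: (-18/5, -34/5) → (-18/5, -52/5)
T4 shear: y ← y + 1/2·x: (-18/5, -52/5) → (-18/5, -61/5)
T5 rotate counter-clockwise with cos θ = -3/5, sin θ = -4/5: (-18/5, -61/5) → (-38/5, 51/5)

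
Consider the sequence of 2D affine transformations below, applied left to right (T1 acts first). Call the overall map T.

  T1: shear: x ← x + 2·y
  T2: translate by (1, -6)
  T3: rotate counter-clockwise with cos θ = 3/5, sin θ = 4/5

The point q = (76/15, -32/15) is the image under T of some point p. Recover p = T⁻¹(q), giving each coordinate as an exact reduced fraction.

p = (-1, 2/3)

T1 = [1 2 0; 0 1 0; 0 0 1]
T2·T1 = [1 2 1; 0 1 -6; 0 0 1]
T3·…·T1 = [3/5 2/5 27/5; 4/5 11/5 -14/5; 0 0 1]
det M = 1; M⁻¹ = [11/5 -2/5 -13; -4/5 3/5 6; 0 0 1]
M⁻¹ · (76/15, -32/15)ᵀ = (-1, 2/3)ᵀ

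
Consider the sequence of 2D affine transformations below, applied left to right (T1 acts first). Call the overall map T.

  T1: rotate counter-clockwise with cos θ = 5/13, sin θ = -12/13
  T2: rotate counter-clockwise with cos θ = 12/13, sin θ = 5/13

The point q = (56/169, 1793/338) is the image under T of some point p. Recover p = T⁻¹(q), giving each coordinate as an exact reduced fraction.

p = (-7/2, 4)

T1 = [5/13 12/13 0; -12/13 5/13 0; 0 0 1]
T2·T1 = [120/169 119/169 0; -119/169 120/169 0; 0 0 1]
det M = 1; M⁻¹ = [120/169 -119/169 0; 119/169 120/169 0; 0 0 1]
M⁻¹ · (56/169, 1793/338)ᵀ = (-7/2, 4)ᵀ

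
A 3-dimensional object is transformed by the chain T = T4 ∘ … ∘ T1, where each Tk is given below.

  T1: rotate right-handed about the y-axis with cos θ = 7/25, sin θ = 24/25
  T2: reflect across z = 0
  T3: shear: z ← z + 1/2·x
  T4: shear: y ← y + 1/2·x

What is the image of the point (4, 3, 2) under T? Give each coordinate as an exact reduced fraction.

T(p) = (76/25, 113/25, 24/5)

T1 rotate right-handed about the y-axis with cos θ = 7/25, sin θ = 24/25: (4, 3, 2) → (76/25, 3, -82/25)
T2 reflect across z = 0: (76/25, 3, -82/25) → (76/25, 3, 82/25)
T3 shear: z ← z + 1/2·x: (76/25, 3, 82/25) → (76/25, 3, 24/5)
T4 shear: y ← y + 1/2·x: (76/25, 3, 24/5) → (76/25, 113/25, 24/5)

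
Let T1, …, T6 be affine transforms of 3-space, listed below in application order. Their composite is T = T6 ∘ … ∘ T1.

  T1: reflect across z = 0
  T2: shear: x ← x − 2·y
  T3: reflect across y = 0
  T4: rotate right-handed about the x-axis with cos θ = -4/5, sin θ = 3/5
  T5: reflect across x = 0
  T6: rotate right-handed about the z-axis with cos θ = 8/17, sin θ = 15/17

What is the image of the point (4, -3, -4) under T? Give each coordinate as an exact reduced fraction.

T(p) = (-8/17, -942/85, -7/5)

T1 reflect across z = 0: (4, -3, -4) → (4, -3, 4)
T2 shear: x ← x − 2·y: (4, -3, 4) → (10, -3, 4)
T3 reflect across y = 0: (10, -3, 4) → (10, 3, 4)
T4 rotate right-handed about the x-axis with cos θ = -4/5, sin θ = 3/5: (10, 3, 4) → (10, -24/5, -7/5)
T5 reflect across x = 0: (10, -24/5, -7/5) → (-10, -24/5, -7/5)
T6 rotate right-handed about the z-axis with cos θ = 8/17, sin θ = 15/17: (-10, -24/5, -7/5) → (-8/17, -942/85, -7/5)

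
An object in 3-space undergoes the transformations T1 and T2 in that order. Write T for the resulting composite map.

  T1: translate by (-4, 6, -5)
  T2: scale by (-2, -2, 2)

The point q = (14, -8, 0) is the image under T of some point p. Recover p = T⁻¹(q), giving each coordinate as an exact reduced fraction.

T1 = [1 0 0 -4; 0 1 0 6; 0 0 1 -5; 0 0 0 1]
T2·T1 = [-2 0 0 8; 0 -2 0 -12; 0 0 2 -10; 0 0 0 1]
det M = 8; M⁻¹ = [-1/2 0 0 4; 0 -1/2 0 -6; 0 0 1/2 5; 0 0 0 1]
M⁻¹ · (14, -8, 0)ᵀ = (-3, -2, 5)ᵀ

p = (-3, -2, 5)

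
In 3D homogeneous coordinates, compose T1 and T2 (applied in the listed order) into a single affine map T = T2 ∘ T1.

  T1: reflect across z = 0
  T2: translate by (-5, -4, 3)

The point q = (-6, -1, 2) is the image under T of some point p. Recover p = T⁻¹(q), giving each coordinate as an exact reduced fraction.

p = (-1, 3, 1)

T1 = [1 0 0 0; 0 1 0 0; 0 0 -1 0; 0 0 0 1]
T2·T1 = [1 0 0 -5; 0 1 0 -4; 0 0 -1 3; 0 0 0 1]
det M = -1; M⁻¹ = [1 0 0 5; 0 1 0 4; 0 0 -1 3; 0 0 0 1]
M⁻¹ · (-6, -1, 2)ᵀ = (-1, 3, 1)ᵀ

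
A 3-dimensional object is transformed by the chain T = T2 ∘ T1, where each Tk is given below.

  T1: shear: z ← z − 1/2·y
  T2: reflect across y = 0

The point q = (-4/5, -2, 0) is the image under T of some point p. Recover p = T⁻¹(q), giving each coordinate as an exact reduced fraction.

T1 = [1 0 0 0; 0 1 0 0; 0 -1/2 1 0; 0 0 0 1]
T2·T1 = [1 0 0 0; 0 -1 0 0; 0 -1/2 1 0; 0 0 0 1]
det M = -1; M⁻¹ = [1 0 0 0; 0 -1 0 0; 0 -1/2 1 0; 0 0 0 1]
M⁻¹ · (-4/5, -2, 0)ᵀ = (-4/5, 2, 1)ᵀ

p = (-4/5, 2, 1)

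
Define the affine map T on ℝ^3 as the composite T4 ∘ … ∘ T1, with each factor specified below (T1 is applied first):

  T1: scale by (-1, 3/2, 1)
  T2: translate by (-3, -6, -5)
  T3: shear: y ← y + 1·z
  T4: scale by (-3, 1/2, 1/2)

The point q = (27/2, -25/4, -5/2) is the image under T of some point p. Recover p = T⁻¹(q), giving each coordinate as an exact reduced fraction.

p = (3/2, -1, 0)

T1 = [-1 0 0 0; 0 3/2 0 0; 0 0 1 0; 0 0 0 1]
T2·T1 = [-1 0 0 -3; 0 3/2 0 -6; 0 0 1 -5; 0 0 0 1]
T3·…·T1 = [-1 0 0 -3; 0 3/2 1 -11; 0 0 1 -5; 0 0 0 1]
T4·…·T1 = [3 0 0 9; 0 3/4 1/2 -11/2; 0 0 1/2 -5/2; 0 0 0 1]
det M = 9/8; M⁻¹ = [1/3 0 0 -3; 0 4/3 -4/3 4; 0 0 2 5; 0 0 0 1]
M⁻¹ · (27/2, -25/4, -5/2)ᵀ = (3/2, -1, 0)ᵀ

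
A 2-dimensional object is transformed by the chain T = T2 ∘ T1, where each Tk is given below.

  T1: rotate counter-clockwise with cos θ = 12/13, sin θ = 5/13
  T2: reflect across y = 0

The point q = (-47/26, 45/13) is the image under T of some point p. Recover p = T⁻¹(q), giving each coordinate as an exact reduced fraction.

T1 = [12/13 -5/13 0; 5/13 12/13 0; 0 0 1]
T2·T1 = [12/13 -5/13 0; -5/13 -12/13 0; 0 0 1]
det M = -1; M⁻¹ = [12/13 -5/13 0; -5/13 -12/13 0; 0 0 1]
M⁻¹ · (-47/26, 45/13)ᵀ = (-3, -5/2)ᵀ

p = (-3, -5/2)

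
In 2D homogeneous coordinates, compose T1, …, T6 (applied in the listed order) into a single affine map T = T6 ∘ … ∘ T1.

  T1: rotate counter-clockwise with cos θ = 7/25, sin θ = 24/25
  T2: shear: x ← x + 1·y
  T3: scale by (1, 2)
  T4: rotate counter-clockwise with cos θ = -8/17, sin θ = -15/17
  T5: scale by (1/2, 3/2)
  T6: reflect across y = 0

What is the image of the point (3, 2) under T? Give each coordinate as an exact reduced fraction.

T1 rotate counter-clockwise with cos θ = 7/25, sin θ = 24/25: (3, 2) → (-27/25, 86/25)
T2 shear: x ← x + 1·y: (-27/25, 86/25) → (59/25, 86/25)
T3 scale by (1, 2): (59/25, 86/25) → (59/25, 172/25)
T4 rotate counter-clockwise with cos θ = -8/17, sin θ = -15/17: (59/25, 172/25) → (124/25, -133/25)
T5 scale by (1/2, 3/2): (124/25, -133/25) → (62/25, -399/50)
T6 reflect across y = 0: (62/25, -399/50) → (62/25, 399/50)

T(p) = (62/25, 399/50)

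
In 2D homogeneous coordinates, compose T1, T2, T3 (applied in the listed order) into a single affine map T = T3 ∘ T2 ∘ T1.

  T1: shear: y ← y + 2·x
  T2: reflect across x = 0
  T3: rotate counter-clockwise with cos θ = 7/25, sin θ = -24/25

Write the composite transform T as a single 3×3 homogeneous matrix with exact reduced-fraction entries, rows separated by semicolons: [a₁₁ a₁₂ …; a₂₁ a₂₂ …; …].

T1 = [1 0 0; 2 1 0; 0 0 1]
T2·T1 = [-1 0 0; 2 1 0; 0 0 1]
T3·…·T1 = [41/25 24/25 0; 38/25 7/25 0; 0 0 1]

T = [41/25 24/25 0; 38/25 7/25 0; 0 0 1]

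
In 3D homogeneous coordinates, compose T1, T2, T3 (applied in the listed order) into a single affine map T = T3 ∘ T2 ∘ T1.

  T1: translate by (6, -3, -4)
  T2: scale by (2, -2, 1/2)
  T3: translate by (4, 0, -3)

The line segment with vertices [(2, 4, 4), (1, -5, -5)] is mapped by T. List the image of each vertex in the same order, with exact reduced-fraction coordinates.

T1 translate by (6, -3, -4): (2, 4, 4) → (8, 1, 0); (1, -5, -5) → (7, -8, -9)
T2 scale by (2, -2, 1/2): (8, 1, 0) → (16, -2, 0); (7, -8, -9) → (14, 16, -9/2)
T3 translate by (4, 0, -3): (16, -2, 0) → (20, -2, -3); (14, 16, -9/2) → (18, 16, -15/2)

image vertices: (20, -2, -3), (18, 16, -15/2)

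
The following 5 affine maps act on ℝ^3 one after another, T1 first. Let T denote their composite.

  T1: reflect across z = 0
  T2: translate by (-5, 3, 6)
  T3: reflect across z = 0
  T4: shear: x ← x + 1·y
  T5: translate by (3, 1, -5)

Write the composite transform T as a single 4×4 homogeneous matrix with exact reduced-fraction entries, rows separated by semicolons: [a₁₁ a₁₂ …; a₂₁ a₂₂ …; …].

T = [1 1 0 1; 0 1 0 4; 0 0 1 -11; 0 0 0 1]

T1 = [1 0 0 0; 0 1 0 0; 0 0 -1 0; 0 0 0 1]
T2·T1 = [1 0 0 -5; 0 1 0 3; 0 0 -1 6; 0 0 0 1]
T3·…·T1 = [1 0 0 -5; 0 1 0 3; 0 0 1 -6; 0 0 0 1]
T4·…·T1 = [1 1 0 -2; 0 1 0 3; 0 0 1 -6; 0 0 0 1]
T5·…·T1 = [1 1 0 1; 0 1 0 4; 0 0 1 -11; 0 0 0 1]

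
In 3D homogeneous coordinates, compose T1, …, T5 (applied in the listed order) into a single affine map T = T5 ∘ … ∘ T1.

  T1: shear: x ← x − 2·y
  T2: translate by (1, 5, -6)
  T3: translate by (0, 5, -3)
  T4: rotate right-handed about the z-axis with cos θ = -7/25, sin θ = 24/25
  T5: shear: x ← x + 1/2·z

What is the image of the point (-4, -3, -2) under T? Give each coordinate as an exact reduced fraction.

T1 shear: x ← x − 2·y: (-4, -3, -2) → (2, -3, -2)
T2 translate by (1, 5, -6): (2, -3, -2) → (3, 2, -8)
T3 translate by (0, 5, -3): (3, 2, -8) → (3, 7, -11)
T4 rotate right-handed about the z-axis with cos θ = -7/25, sin θ = 24/25: (3, 7, -11) → (-189/25, 23/25, -11)
T5 shear: x ← x + 1/2·z: (-189/25, 23/25, -11) → (-653/50, 23/25, -11)

T(p) = (-653/50, 23/25, -11)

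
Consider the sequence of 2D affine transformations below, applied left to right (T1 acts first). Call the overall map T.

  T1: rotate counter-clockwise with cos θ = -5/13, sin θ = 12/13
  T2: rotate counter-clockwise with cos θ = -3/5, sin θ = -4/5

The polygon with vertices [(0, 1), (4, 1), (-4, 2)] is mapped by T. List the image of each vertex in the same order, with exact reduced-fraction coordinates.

image vertices: (16/65, 63/65), (268/65, -1/65), (-44/13, 38/13)

T1 rotate counter-clockwise with cos θ = -5/13, sin θ = 12/13: (0, 1) → (-12/13, -5/13); (4, 1) → (-32/13, 43/13); (-4, 2) → (-4/13, -58/13)
T2 rotate counter-clockwise with cos θ = -3/5, sin θ = -4/5: (-12/13, -5/13) → (16/65, 63/65); (-32/13, 43/13) → (268/65, -1/65); (-4/13, -58/13) → (-44/13, 38/13)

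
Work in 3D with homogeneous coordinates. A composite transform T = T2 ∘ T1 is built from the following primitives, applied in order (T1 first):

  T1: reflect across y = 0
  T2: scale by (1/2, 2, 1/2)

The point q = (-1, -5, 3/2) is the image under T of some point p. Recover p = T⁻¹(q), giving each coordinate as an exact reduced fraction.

p = (-2, 5/2, 3)

T1 = [1 0 0 0; 0 -1 0 0; 0 0 1 0; 0 0 0 1]
T2·T1 = [1/2 0 0 0; 0 -2 0 0; 0 0 1/2 0; 0 0 0 1]
det M = -1/2; M⁻¹ = [2 0 0 0; 0 -1/2 0 0; 0 0 2 0; 0 0 0 1]
M⁻¹ · (-1, -5, 3/2)ᵀ = (-2, 5/2, 3)ᵀ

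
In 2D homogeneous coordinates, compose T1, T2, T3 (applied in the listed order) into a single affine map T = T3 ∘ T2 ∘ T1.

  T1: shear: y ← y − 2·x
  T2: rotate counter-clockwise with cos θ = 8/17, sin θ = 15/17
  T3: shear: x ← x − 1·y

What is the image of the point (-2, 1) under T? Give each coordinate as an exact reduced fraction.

T(p) = (-101/17, 10/17)

T1 shear: y ← y − 2·x: (-2, 1) → (-2, 5)
T2 rotate counter-clockwise with cos θ = 8/17, sin θ = 15/17: (-2, 5) → (-91/17, 10/17)
T3 shear: x ← x − 1·y: (-91/17, 10/17) → (-101/17, 10/17)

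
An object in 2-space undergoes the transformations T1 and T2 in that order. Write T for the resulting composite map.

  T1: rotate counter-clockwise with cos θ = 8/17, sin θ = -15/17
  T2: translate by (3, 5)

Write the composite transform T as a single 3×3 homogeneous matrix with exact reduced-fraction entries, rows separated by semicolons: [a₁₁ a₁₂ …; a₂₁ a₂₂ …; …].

T = [8/17 15/17 3; -15/17 8/17 5; 0 0 1]

T1 = [8/17 15/17 0; -15/17 8/17 0; 0 0 1]
T2·T1 = [8/17 15/17 3; -15/17 8/17 5; 0 0 1]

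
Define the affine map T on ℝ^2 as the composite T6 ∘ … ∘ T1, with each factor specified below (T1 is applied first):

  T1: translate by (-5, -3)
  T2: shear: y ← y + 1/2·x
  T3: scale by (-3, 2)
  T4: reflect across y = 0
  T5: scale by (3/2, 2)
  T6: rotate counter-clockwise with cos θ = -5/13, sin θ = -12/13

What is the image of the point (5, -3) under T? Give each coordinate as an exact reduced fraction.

T1 translate by (-5, -3): (5, -3) → (0, -6)
T2 shear: y ← y + 1/2·x: (0, -6) → (0, -6)
T3 scale by (-3, 2): (0, -6) → (0, -12)
T4 reflect across y = 0: (0, -12) → (0, 12)
T5 scale by (3/2, 2): (0, 12) → (0, 24)
T6 rotate counter-clockwise with cos θ = -5/13, sin θ = -12/13: (0, 24) → (288/13, -120/13)

T(p) = (288/13, -120/13)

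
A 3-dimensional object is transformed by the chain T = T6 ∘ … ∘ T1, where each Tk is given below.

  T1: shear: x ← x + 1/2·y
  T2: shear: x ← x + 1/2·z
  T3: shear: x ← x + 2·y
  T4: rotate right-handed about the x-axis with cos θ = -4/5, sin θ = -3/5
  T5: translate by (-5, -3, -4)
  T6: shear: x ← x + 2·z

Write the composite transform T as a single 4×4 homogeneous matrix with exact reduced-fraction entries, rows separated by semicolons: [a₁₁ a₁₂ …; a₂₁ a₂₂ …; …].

T1 = [1 1/2 0 0; 0 1 0 0; 0 0 1 0; 0 0 0 1]
T2·T1 = [1 1/2 1/2 0; 0 1 0 0; 0 0 1 0; 0 0 0 1]
T3·…·T1 = [1 5/2 1/2 0; 0 1 0 0; 0 0 1 0; 0 0 0 1]
T4·…·T1 = [1 5/2 1/2 0; 0 -4/5 3/5 0; 0 -3/5 -4/5 0; 0 0 0 1]
T5·…·T1 = [1 5/2 1/2 -5; 0 -4/5 3/5 -3; 0 -3/5 -4/5 -4; 0 0 0 1]
T6·…·T1 = [1 13/10 -11/10 -13; 0 -4/5 3/5 -3; 0 -3/5 -4/5 -4; 0 0 0 1]

T = [1 13/10 -11/10 -13; 0 -4/5 3/5 -3; 0 -3/5 -4/5 -4; 0 0 0 1]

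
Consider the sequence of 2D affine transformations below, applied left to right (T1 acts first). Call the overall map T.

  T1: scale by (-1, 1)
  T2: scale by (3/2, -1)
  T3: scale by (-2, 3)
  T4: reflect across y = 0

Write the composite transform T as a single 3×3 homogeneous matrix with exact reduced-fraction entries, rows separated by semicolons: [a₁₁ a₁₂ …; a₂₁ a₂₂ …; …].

T = [3 0 0; 0 3 0; 0 0 1]

T1 = [-1 0 0; 0 1 0; 0 0 1]
T2·T1 = [-3/2 0 0; 0 -1 0; 0 0 1]
T3·…·T1 = [3 0 0; 0 -3 0; 0 0 1]
T4·…·T1 = [3 0 0; 0 3 0; 0 0 1]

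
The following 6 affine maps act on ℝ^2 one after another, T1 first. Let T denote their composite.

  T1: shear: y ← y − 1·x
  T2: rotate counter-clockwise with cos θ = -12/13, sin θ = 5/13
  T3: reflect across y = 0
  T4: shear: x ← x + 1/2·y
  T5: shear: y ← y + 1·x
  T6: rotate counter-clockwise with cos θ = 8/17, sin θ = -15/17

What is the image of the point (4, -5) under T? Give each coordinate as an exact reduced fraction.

T(p) = (-3461/221, -555/221)

T1 shear: y ← y − 1·x: (4, -5) → (4, -9)
T2 rotate counter-clockwise with cos θ = -12/13, sin θ = 5/13: (4, -9) → (-3/13, 128/13)
T3 reflect across y = 0: (-3/13, 128/13) → (-3/13, -128/13)
T4 shear: x ← x + 1/2·y: (-3/13, -128/13) → (-67/13, -128/13)
T5 shear: y ← y + 1·x: (-67/13, -128/13) → (-67/13, -15)
T6 rotate counter-clockwise with cos θ = 8/17, sin θ = -15/17: (-67/13, -15) → (-3461/221, -555/221)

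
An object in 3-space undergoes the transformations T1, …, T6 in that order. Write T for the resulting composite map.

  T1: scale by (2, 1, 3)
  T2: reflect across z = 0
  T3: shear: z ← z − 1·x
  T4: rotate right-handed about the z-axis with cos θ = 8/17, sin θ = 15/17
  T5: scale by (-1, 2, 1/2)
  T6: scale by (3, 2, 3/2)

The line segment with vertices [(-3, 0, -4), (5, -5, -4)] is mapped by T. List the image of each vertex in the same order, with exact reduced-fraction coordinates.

T1 scale by (2, 1, 3): (-3, 0, -4) → (-6, 0, -12); (5, -5, -4) → (10, -5, -12)
T2 reflect across z = 0: (-6, 0, -12) → (-6, 0, 12); (10, -5, -12) → (10, -5, 12)
T3 shear: z ← z − 1·x: (-6, 0, 12) → (-6, 0, 18); (10, -5, 12) → (10, -5, 2)
T4 rotate right-handed about the z-axis with cos θ = 8/17, sin θ = 15/17: (-6, 0, 18) → (-48/17, -90/17, 18); (10, -5, 2) → (155/17, 110/17, 2)
T5 scale by (-1, 2, 1/2): (-48/17, -90/17, 18) → (48/17, -180/17, 9); (155/17, 110/17, 2) → (-155/17, 220/17, 1)
T6 scale by (3, 2, 3/2): (48/17, -180/17, 9) → (144/17, -360/17, 27/2); (-155/17, 220/17, 1) → (-465/17, 440/17, 3/2)

image vertices: (144/17, -360/17, 27/2), (-465/17, 440/17, 3/2)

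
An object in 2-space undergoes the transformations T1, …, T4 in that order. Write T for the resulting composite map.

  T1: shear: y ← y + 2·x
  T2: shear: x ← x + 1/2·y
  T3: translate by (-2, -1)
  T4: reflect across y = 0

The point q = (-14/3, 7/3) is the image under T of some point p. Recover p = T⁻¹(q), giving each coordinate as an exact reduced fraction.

p = (-2, 8/3)

T1 = [1 0 0; 2 1 0; 0 0 1]
T2·T1 = [2 1/2 0; 2 1 0; 0 0 1]
T3·…·T1 = [2 1/2 -2; 2 1 -1; 0 0 1]
T4·…·T1 = [2 1/2 -2; -2 -1 1; 0 0 1]
det M = -1; M⁻¹ = [1 1/2 3/2; -2 -2 -2; 0 0 1]
M⁻¹ · (-14/3, 7/3)ᵀ = (-2, 8/3)ᵀ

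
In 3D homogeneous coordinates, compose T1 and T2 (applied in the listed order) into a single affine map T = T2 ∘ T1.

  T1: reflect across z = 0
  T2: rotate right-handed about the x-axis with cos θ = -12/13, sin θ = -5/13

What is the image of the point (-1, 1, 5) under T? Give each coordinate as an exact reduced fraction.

T(p) = (-1, -37/13, 55/13)

T1 reflect across z = 0: (-1, 1, 5) → (-1, 1, -5)
T2 rotate right-handed about the x-axis with cos θ = -12/13, sin θ = -5/13: (-1, 1, -5) → (-1, -37/13, 55/13)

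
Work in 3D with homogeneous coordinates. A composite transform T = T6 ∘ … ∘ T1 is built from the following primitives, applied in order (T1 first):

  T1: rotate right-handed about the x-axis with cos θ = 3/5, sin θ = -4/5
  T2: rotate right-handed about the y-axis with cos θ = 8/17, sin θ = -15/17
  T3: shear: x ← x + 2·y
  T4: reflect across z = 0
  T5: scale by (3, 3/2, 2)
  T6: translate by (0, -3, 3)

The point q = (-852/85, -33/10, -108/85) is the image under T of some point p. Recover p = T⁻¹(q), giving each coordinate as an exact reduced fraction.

T1 = [1 0 0 0; 0 3/5 4/5 0; 0 -4/5 3/5 0; 0 0 0 1]
T2·T1 = [8/17 12/17 -9/17 0; 0 3/5 4/5 0; 15/17 -32/85 24/85 0; 0 0 0 1]
T3·…·T1 = [8/17 162/85 91/85 0; 0 3/5 4/5 0; 15/17 -32/85 24/85 0; 0 0 0 1]
T4·…·T1 = [8/17 162/85 91/85 0; 0 3/5 4/5 0; -15/17 32/85 -24/85 0; 0 0 0 1]
T5·…·T1 = [24/17 486/85 273/85 0; 0 9/10 6/5 0; -30/17 64/85 -48/85 0; 0 0 0 1]
T6·…·T1 = [24/17 486/85 273/85 0; 0 9/10 6/5 -3; -30/17 64/85 -48/85 3; 0 0 0 1]
det M = -9; M⁻¹ = [8/51 -32/51 -15/34 -19/34; 4/17 -46/85 16/85 -186/85; -3/17 316/255 -12/85 352/85; 0 0 0 1]
M⁻¹ · (-852/85, -33/10, -108/85)ᵀ = (1/2, -3, 2)ᵀ

p = (1/2, -3, 2)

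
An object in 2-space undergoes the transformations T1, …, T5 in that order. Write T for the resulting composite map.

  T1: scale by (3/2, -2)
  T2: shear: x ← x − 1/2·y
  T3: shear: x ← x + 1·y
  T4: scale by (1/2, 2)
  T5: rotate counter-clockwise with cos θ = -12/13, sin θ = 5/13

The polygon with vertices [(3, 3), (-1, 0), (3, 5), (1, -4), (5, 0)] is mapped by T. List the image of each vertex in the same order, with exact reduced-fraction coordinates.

image vertices: (51/13, 591/52), (9/13, -15/52), (103/13, 955/52), (-113/13, -713/52), (-45/13, 75/52)

T1 scale by (3/2, -2): (3, 3) → (9/2, -6); (-1, 0) → (-3/2, 0); (3, 5) → (9/2, -10); (1, -4) → (3/2, 8); (5, 0) → (15/2, 0)
T2 shear: x ← x − 1/2·y: (9/2, -6) → (15/2, -6); (-3/2, 0) → (-3/2, 0); (9/2, -10) → (19/2, -10); (3/2, 8) → (-5/2, 8); (15/2, 0) → (15/2, 0)
T3 shear: x ← x + 1·y: (15/2, -6) → (3/2, -6); (-3/2, 0) → (-3/2, 0); (19/2, -10) → (-1/2, -10); (-5/2, 8) → (11/2, 8); (15/2, 0) → (15/2, 0)
T4 scale by (1/2, 2): (3/2, -6) → (3/4, -12); (-3/2, 0) → (-3/4, 0); (-1/2, -10) → (-1/4, -20); (11/2, 8) → (11/4, 16); (15/2, 0) → (15/4, 0)
T5 rotate counter-clockwise with cos θ = -12/13, sin θ = 5/13: (3/4, -12) → (51/13, 591/52); (-3/4, 0) → (9/13, -15/52); (-1/4, -20) → (103/13, 955/52); (11/4, 16) → (-113/13, -713/52); (15/4, 0) → (-45/13, 75/52)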